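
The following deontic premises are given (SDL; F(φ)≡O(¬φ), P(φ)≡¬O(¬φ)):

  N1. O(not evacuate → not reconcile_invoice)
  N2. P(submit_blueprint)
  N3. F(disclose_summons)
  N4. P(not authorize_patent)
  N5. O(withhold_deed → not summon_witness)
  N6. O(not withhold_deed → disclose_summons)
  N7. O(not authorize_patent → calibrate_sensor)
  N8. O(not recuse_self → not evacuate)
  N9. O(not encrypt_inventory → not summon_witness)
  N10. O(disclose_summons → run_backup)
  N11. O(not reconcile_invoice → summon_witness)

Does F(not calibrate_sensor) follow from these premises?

Premise 7 is O(not authorize_patent → calibrate_sensor), but O(not authorize_patent) is not derivable from the premises (the permission P(not authorize_patent) asserts only not O(authorize_patent), not O(not authorize_patent)), so it does not yield O(calibrate_sensor).
No other premise forces O(calibrate_sensor). An ideal world satisfying every premise can still have not calibrate_sensor true, so F(not calibrate_sensor) is not derivable.

No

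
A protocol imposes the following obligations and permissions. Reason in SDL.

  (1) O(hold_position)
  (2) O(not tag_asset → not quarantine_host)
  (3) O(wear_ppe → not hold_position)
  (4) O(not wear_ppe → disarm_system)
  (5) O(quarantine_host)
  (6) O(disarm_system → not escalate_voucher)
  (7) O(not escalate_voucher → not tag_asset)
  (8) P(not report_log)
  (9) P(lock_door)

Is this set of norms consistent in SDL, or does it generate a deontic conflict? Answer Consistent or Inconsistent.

Inconsistent

From premise 5 we have O(quarantine_host).
Premise 2, O(not tag_asset → not quarantine_host), contraposes to O(quarantine_host → tag_asset); with O(quarantine_host) we get O(tag_asset).
Premise 7 is O(not escalate_voucher → not tag_asset); contrapositively O(tag_asset → escalate_voucher). Since O(tag_asset) holds, K gives O(escalate_voucher).
Premise 6, O(disarm_system → not escalate_voucher), contraposes to O(escalate_voucher → not disarm_system); with O(escalate_voucher) we get O(not disarm_system).
Premise 4, O(not wear_ppe → disarm_system), contraposes to O(not disarm_system → wear_ppe); with O(not disarm_system) we get O(wear_ppe).
From O(wear_ppe) and premise 3, O(wear_ppe → not hold_position), we obtain O(not hold_position).
However, premise 1 gives O(hold_position).
We now have both O(not hold_position) and O(hold_position) — hold_position is simultaneously obligatory and forbidden, violating the D-axiom.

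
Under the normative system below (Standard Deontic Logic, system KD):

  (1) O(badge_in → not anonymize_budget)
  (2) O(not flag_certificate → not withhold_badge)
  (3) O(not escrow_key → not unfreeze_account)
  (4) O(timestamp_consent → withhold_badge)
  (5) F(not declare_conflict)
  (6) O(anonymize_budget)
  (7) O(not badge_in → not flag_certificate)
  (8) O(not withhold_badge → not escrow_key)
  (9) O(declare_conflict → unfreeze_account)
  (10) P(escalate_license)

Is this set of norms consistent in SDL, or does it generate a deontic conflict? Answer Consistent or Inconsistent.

F(not declare_conflict) at premise 5 means O(declare_conflict).
With premise 9, O(declare_conflict → unfreeze_account), the K-axiom yields O(unfreeze_account).
The contrapositive of premise 3 (O(not escrow_key → not unfreeze_account)) is O(unfreeze_account → escrow_key), and O(unfreeze_account) is already established, so O(escrow_key).
Premise 8, O(not withhold_badge → not escrow_key), contraposes to O(escrow_key → withhold_badge); with O(escrow_key) we get O(withhold_badge).
Premise 2 is O(not flag_certificate → not withhold_badge); contrapositively O(withhold_badge → flag_certificate). Since O(withhold_badge) holds, K gives O(flag_certificate).
Premise 7, O(not badge_in → not flag_certificate), contraposes to O(flag_certificate → badge_in); with O(flag_certificate) we get O(badge_in).
Applying K to premise 1 (O(badge_in → not anonymize_budget)) and O(badge_in) yields O(not anonymize_budget).
However, premise 6 gives O(anonymize_budget).
We now have both O(not anonymize_budget) and O(anonymize_budget) — anonymize_budget is simultaneously obligatory and forbidden, violating the D-axiom.

Inconsistent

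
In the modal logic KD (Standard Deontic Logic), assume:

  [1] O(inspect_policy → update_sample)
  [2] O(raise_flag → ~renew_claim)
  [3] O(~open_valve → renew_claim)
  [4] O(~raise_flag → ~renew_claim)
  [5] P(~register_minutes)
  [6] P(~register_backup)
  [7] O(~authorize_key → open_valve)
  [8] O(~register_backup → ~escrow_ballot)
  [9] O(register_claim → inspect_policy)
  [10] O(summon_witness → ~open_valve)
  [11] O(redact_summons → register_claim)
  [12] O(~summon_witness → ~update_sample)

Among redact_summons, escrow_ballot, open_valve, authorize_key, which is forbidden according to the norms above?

redact_summons

Premises 2 and 4 are O(raise_flag → ~renew_claim) and O(~raise_flag → ~renew_claim); every ideal world satisfies raise_flag or ~raise_flag, so in either case ~renew_claim holds — hence O(~renew_claim).
Premise 3, O(~open_valve → renew_claim), contraposes to O(~renew_claim → open_valve); with O(~renew_claim) we get O(open_valve).
Premise 10 is O(summon_witness → ~open_valve); contrapositively O(open_valve → ~summon_witness). Since O(open_valve) holds, K gives O(~summon_witness).
With premise 12, O(~summon_witness → ~update_sample), the K-axiom yields O(~update_sample).
Premise 1 is O(inspect_policy → update_sample); contrapositively O(~update_sample → ~inspect_policy). Since O(~update_sample) holds, K gives O(~inspect_policy).
Premise 9, O(register_claim → inspect_policy), contraposes to O(~inspect_policy → ~register_claim); with O(~inspect_policy) we get O(~register_claim).
Premise 11 is O(redact_summons → register_claim); contrapositively O(~register_claim → ~redact_summons). Since O(~register_claim) holds, K gives O(~redact_summons).
So O(~redact_summons) holds, i.e. redact_summons is forbidden. None of the other listed options is forbidden under the premises.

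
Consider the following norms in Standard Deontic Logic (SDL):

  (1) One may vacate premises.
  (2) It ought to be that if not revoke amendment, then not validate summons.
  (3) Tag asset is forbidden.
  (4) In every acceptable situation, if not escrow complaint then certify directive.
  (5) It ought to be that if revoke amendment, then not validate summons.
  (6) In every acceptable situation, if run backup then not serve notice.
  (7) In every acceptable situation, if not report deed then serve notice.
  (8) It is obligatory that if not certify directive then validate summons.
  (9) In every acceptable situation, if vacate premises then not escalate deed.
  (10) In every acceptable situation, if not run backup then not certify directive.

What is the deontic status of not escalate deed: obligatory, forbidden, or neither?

Premise 9 is O(vacate_premises → ¬escalate_deed), but O(vacate_premises) is not derivable from the premises (the permission P(vacate_premises) asserts only ¬O(¬vacate_premises), not O(vacate_premises)), so it does not yield O(¬escalate_deed).
No premise or chain of K-axiom applications forces O(¬escalate_deed), and none forces O(escalate_deed). So ¬escalate_deed is neither obligatory nor forbidden under these norms.

Neither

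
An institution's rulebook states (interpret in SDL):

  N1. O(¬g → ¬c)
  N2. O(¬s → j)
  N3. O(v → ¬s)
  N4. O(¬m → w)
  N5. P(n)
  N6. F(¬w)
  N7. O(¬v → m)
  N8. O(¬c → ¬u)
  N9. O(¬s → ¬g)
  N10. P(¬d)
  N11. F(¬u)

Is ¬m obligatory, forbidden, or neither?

Forbidden

Premise 11, F(¬u), is equivalent to O(u).
The contrapositive of premise 8 (O(¬c → ¬u)) is O(u → c), and O(u) is already established, so O(c).
Premise 1, O(¬g → ¬c), contraposes to O(c → g); with O(c) we get O(g).
The contrapositive of premise 9 (O(¬s → ¬g)) is O(g → s), and O(g) is already established, so O(s).
The contrapositive of premise 3 (O(v → ¬s)) is O(s → ¬v), and O(s) is already established, so O(¬v).
Applying K to premise 7 (O(¬v → m)) and O(¬v) yields O(m).
Premises 2, 4, 5, 6, 10 do not contribute to this derivation.
Thus O(m), which is F(¬m): ¬m is forbidden.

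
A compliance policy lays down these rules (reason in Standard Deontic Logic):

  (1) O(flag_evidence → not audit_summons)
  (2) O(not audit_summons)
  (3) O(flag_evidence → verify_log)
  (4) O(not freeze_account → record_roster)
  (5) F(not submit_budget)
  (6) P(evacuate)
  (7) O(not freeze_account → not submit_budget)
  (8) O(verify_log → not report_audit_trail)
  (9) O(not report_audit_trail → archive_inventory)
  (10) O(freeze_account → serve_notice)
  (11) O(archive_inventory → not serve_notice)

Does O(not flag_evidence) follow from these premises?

Yes

F(not submit_budget) at premise 5 means O(submit_budget).
Premise 7 is O(not freeze_account → not submit_budget); contrapositively O(submit_budget → freeze_account). Since O(submit_budget) holds, K gives O(freeze_account).
Premise 10 is O(freeze_account → serve_notice); since O(freeze_account), deontic closure gives O(serve_notice).
The contrapositive of premise 11 (O(archive_inventory → not serve_notice)) is O(serve_notice → not archive_inventory), and O(serve_notice) is already established, so O(not archive_inventory).
The contrapositive of premise 9 (O(not report_audit_trail → archive_inventory)) is O(not archive_inventory → report_audit_trail), and O(not archive_inventory) is already established, so O(report_audit_trail).
Premise 8, O(verify_log → not report_audit_trail), contraposes to O(report_audit_trail → not verify_log); with O(report_audit_trail) we get O(not verify_log).
The contrapositive of premise 3 (O(flag_evidence → verify_log)) is O(not verify_log → not flag_evidence), and O(not verify_log) is already established, so O(not flag_evidence).
Premises 1, 2, 4, 6 do not contribute to this derivation.
So O(not flag_evidence) follows.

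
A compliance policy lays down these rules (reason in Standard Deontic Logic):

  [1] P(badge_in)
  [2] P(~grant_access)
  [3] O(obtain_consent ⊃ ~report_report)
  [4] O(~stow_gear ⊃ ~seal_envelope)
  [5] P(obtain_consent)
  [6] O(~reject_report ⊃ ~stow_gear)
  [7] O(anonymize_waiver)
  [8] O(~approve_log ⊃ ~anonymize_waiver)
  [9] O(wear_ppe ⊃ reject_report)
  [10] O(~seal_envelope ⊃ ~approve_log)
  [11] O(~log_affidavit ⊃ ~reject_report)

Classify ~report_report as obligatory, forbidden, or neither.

Premise 3 is O(obtain_consent ⊃ ~report_report), but O(obtain_consent) is not derivable from the premises (the permission P(obtain_consent) asserts only ~O(~obtain_consent), not O(obtain_consent)), so it does not yield O(~report_report).
No premise or chain of K-axiom applications forces O(~report_report), and none forces O(report_report). So ~report_report is neither obligatory nor forbidden under these norms.

Neither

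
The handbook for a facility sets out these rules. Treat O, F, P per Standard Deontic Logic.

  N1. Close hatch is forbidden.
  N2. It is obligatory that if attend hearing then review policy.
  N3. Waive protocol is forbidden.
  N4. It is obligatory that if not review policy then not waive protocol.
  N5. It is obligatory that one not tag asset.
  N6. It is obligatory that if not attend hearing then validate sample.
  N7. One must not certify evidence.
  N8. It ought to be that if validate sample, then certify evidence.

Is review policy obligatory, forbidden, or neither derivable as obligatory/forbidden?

Obligatory

F(certify_evidence) at premise 7 means O(¬certify_evidence).
The contrapositive of premise 8 (O(validate_sample → certify_evidence)) is O(¬certify_evidence → ¬validate_sample), and O(¬certify_evidence) is already established, so O(¬validate_sample).
Premise 6, O(¬attend_hearing → validate_sample), contraposes to O(¬validate_sample → attend_hearing); with O(¬validate_sample) we get O(attend_hearing).
Premise 2 is O(attend_hearing → review_policy); since O(attend_hearing), deontic closure gives O(review_policy).
Premises 1, 3, 4, 5 do not contribute to this derivation.
Hence review_policy is obligatory.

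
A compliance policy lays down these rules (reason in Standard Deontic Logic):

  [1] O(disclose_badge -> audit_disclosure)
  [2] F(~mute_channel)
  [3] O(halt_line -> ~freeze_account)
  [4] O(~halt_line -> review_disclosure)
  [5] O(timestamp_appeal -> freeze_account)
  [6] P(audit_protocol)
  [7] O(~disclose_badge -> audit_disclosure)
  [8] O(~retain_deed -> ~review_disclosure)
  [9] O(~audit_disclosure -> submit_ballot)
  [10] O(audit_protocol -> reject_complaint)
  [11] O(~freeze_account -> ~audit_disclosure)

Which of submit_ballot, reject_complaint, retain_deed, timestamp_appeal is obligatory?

By case analysis on disclose_badge: premise 1 gives O(disclose_badge -> audit_disclosure) and premise 7 gives O(~disclose_badge -> audit_disclosure), so O(audit_disclosure) either way.
The contrapositive of premise 11 (O(~freeze_account -> ~audit_disclosure)) is O(audit_disclosure -> freeze_account), and O(audit_disclosure) is already established, so O(freeze_account).
The contrapositive of premise 3 (O(halt_line -> ~freeze_account)) is O(freeze_account -> ~halt_line), and O(freeze_account) is already established, so O(~halt_line).
Applying K to premise 4 (O(~halt_line -> review_disclosure)) and O(~halt_line) yields O(review_disclosure).
Premise 8 is O(~retain_deed -> ~review_disclosure); contrapositively O(review_disclosure -> retain_deed). Since O(review_disclosure) holds, K gives O(retain_deed).
So O(retain_deed) holds — retain_deed is obligatory. None of the other listed options is made obligatory by any chain of premises.

retain_deed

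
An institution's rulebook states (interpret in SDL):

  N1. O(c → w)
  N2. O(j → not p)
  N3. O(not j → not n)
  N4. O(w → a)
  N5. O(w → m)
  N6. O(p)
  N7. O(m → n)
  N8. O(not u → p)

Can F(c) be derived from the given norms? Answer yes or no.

From premise 6 we have O(p).
Premise 2, O(j → not p), contraposes to O(p → not j); with O(p) we get O(not j).
Applying K to premise 3 (O(not j → not n)) and O(not j) yields O(not n).
The contrapositive of premise 7 (O(m → n)) is O(not n → not m), and O(not n) is already established, so O(not m).
Premise 5 is O(w → m); contrapositively O(not m → not w). Since O(not m) holds, K gives O(not w).
The contrapositive of premise 1 (O(c → w)) is O(not w → not c), and O(not w) is already established, so O(not c).
Premises 4, 8 do not contribute to this derivation.
So O(not c) holds, i.e. F(c). The claim follows.

Yes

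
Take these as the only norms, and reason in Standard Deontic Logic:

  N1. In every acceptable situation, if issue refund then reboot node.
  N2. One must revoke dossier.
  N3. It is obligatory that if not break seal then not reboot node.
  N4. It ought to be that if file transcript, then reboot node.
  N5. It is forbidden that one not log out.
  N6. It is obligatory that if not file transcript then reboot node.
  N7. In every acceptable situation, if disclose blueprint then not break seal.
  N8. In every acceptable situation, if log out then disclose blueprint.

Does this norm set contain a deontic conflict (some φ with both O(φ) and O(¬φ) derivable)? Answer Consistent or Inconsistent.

Inconsistent

Premises 4 and 6 are O(file_transcript → reboot_node) and O(¬file_transcript → reboot_node); every ideal world satisfies file_transcript or ¬file_transcript, so in either case reboot_node holds — hence O(reboot_node).
The contrapositive of premise 3 (O(¬break_seal → ¬reboot_node)) is O(reboot_node → break_seal), and O(reboot_node) is already established, so O(break_seal).
The contrapositive of premise 7 (O(disclose_blueprint → ¬break_seal)) is O(break_seal → ¬disclose_blueprint), and O(break_seal) is already established, so O(¬disclose_blueprint).
Premise 8 is O(log_out → disclose_blueprint); contrapositively O(¬disclose_blueprint → ¬log_out). Since O(¬disclose_blueprint) holds, K gives O(¬log_out).
However, F(¬log_out) at premise 5 amounts to O(log_out).
We now have both O(¬log_out) and O(log_out) — log_out is simultaneously obligatory and forbidden, violating the D-axiom.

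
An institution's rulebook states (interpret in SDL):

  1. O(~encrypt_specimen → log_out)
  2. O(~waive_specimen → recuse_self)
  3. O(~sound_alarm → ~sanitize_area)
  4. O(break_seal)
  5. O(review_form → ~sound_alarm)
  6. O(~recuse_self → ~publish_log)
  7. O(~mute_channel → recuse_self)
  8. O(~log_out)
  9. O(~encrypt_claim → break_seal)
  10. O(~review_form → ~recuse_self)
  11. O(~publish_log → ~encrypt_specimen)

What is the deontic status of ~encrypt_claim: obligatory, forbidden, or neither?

Premise 9 is O(~encrypt_claim → break_seal); even if O(break_seal) held, inferring O(~encrypt_claim) would be affirming the consequent — invalid.
No premise or chain of K-axiom applications forces O(~encrypt_claim), and none forces O(encrypt_claim). So ~encrypt_claim is neither obligatory nor forbidden under these norms.

Neither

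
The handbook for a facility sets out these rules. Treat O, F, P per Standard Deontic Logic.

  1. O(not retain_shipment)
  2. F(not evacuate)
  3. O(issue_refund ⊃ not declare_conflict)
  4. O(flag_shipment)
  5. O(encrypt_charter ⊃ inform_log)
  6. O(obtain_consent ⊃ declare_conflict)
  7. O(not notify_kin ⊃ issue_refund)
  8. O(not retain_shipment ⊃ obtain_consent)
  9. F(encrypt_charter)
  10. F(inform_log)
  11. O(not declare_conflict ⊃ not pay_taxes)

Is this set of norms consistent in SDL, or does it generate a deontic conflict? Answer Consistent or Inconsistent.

Consistent

Premise 5 is O(encrypt_charter ⊃ inform_log), but O(encrypt_charter) is not derivable from the premises, so it does not yield O(inform_log).
So O(inform_log) is not derivable, and the apparent clash with O(not inform_log) does not arise.
A world satisfying every obligation exists (e.g. declare_conflict=true, encrypt_charter=false, evacuate=true, flag_shipment=true, inform_log=false, issue_refund=false, notify_kin=true, obtain_consent=true, pay_taxes=false, retain_shipment=false); no atom is both obligatory and forbidden, so the set is consistent.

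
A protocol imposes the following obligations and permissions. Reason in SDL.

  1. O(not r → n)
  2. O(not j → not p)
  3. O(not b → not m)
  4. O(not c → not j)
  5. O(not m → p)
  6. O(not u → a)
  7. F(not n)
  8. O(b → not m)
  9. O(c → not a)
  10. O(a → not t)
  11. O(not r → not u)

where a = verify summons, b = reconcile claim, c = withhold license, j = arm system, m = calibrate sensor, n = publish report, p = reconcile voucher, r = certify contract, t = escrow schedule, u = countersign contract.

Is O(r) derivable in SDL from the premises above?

Yes

By case analysis on b: premise 8 gives O(b → not m) and premise 3 gives O(not b → not m), so O(not m) either way.
From O(not m) and premise 5, O(not m → p), we obtain O(p).
Premise 2, O(not j → not p), contraposes to O(p → j); with O(p) we get O(j).
Premise 4 is O(not c → not j); contrapositively O(j → c). Since O(j) holds, K gives O(c).
Applying K to premise 9 (O(c → not a)) and O(c) yields O(not a).
Premise 6 is O(not u → a); contrapositively O(not a → u). Since O(not a) holds, K gives O(u).
Premise 11 is O(not r → not u); contrapositively O(u → r). Since O(u) holds, K gives O(r).
Premises 1, 7, 10 do not contribute to this derivation.
So O(r) follows.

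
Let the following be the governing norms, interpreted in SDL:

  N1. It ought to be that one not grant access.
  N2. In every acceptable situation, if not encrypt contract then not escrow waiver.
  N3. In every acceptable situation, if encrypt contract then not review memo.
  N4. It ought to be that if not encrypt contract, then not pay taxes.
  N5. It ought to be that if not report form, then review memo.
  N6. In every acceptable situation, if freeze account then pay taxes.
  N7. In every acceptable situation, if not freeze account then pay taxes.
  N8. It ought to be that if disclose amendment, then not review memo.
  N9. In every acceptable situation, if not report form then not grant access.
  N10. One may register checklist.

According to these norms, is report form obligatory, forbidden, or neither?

By case analysis on ¬freeze_account: premise 7 gives O(¬freeze_account → pay_taxes) and premise 6 gives O(freeze_account → pay_taxes), so O(pay_taxes) either way.
Premise 4 is O(¬encrypt_contract → ¬pay_taxes); contrapositively O(pay_taxes → encrypt_contract). Since O(pay_taxes) holds, K gives O(encrypt_contract).
With premise 3, O(encrypt_contract → ¬review_memo), the K-axiom yields O(¬review_memo).
The contrapositive of premise 5 (O(¬report_form → review_memo)) is O(¬review_memo → report_form), and O(¬review_memo) is already established, so O(report_form).
Premises 1, 2, 8, 9, 10 do not contribute to this derivation.
Hence report_form is obligatory.

Obligatory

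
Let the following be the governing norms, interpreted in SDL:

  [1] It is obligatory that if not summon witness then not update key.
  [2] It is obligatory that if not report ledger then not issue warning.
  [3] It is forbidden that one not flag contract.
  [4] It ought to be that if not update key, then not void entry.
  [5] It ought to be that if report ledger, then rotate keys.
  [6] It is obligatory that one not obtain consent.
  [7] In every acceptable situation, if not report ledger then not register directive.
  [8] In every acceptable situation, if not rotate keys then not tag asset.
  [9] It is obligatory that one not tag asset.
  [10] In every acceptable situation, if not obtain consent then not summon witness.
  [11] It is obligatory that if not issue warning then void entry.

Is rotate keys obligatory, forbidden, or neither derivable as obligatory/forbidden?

Obligatory

Premise 6 states O(¬obtain_consent) outright.
With premise 10, O(¬obtain_consent → ¬summon_witness), the K-axiom yields O(¬summon_witness).
From O(¬summon_witness) and premise 1, O(¬summon_witness → ¬update_key), we obtain O(¬update_key).
With premise 4, O(¬update_key → ¬void_entry), the K-axiom yields O(¬void_entry).
Premise 11 is O(¬issue_warning → void_entry); contrapositively O(¬void_entry → issue_warning). Since O(¬void_entry) holds, K gives O(issue_warning).
Premise 2, O(¬report_ledger → ¬issue_warning), contraposes to O(issue_warning → report_ledger); with O(issue_warning) we get O(report_ledger).
From O(report_ledger) and premise 5, O(report_ledger → rotate_keys), we obtain O(rotate_keys).
Premises 3, 7, 8, 9 do not contribute to this derivation.
Hence rotate_keys is obligatory.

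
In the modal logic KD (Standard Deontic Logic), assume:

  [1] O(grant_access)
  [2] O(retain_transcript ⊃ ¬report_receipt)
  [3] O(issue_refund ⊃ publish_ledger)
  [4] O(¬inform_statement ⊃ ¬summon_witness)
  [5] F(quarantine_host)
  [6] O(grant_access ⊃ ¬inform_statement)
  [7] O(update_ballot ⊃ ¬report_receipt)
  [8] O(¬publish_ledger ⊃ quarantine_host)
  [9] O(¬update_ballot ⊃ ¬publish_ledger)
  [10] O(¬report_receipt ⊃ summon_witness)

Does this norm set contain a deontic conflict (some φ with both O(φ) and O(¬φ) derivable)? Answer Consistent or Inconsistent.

Inconsistent

Premise 5, F(quarantine_host), is equivalent to O(¬quarantine_host).
Premise 8, O(¬publish_ledger ⊃ quarantine_host), contraposes to O(¬quarantine_host ⊃ publish_ledger); with O(¬quarantine_host) we get O(publish_ledger).
Premise 9 is O(¬update_ballot ⊃ ¬publish_ledger); contrapositively O(publish_ledger ⊃ update_ballot). Since O(publish_ledger) holds, K gives O(update_ballot).
Applying K to premise 7 (O(update_ballot ⊃ ¬report_receipt)) and O(update_ballot) yields O(¬report_receipt).
Premise 10 is O(¬report_receipt ⊃ summon_witness); since O(¬report_receipt), deontic closure gives O(summon_witness).
Premise 4 is O(¬inform_statement ⊃ ¬summon_witness); contrapositively O(summon_witness ⊃ inform_statement). Since O(summon_witness) holds, K gives O(inform_statement).
Premise 6 is O(grant_access ⊃ ¬inform_statement); contrapositively O(inform_statement ⊃ ¬grant_access). Since O(inform_statement) holds, K gives O(¬grant_access).
However, premise 1 gives O(grant_access).
We now have both O(¬grant_access) and O(grant_access) — grant_access is simultaneously obligatory and forbidden, violating the D-axiom.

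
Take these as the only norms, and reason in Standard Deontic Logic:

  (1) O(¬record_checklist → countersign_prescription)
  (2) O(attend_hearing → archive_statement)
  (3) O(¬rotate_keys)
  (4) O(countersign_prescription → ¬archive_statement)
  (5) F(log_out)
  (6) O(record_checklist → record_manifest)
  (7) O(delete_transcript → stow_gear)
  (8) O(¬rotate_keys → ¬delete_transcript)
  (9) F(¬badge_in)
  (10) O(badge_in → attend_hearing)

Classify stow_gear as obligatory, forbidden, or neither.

Premise 7 is O(delete_transcript → stow_gear), but O(delete_transcript) is not derivable from the premises, so it does not yield O(stow_gear).
No premise or chain of K-axiom applications forces O(stow_gear), and none forces O(¬stow_gear). So stow_gear is neither obligatory nor forbidden under these norms.

Neither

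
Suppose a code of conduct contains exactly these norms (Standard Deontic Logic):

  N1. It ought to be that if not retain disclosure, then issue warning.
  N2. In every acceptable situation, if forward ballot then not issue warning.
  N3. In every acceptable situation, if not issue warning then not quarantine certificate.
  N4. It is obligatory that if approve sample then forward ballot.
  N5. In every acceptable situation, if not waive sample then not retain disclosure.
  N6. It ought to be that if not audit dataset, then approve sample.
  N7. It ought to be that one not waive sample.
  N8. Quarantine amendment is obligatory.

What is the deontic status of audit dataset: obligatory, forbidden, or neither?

Obligatory

From premise 7 we have O(¬waive_sample).
With premise 5, O(¬waive_sample → ¬retain_disclosure), the K-axiom yields O(¬retain_disclosure).
From O(¬retain_disclosure) and premise 1, O(¬retain_disclosure → issue_warning), we obtain O(issue_warning).
The contrapositive of premise 2 (O(forward_ballot → ¬issue_warning)) is O(issue_warning → ¬forward_ballot), and O(issue_warning) is already established, so O(¬forward_ballot).
Premise 4, O(approve_sample → forward_ballot), contraposes to O(¬forward_ballot → ¬approve_sample); with O(¬forward_ballot) we get O(¬approve_sample).
Premise 6, O(¬audit_dataset → approve_sample), contraposes to O(¬approve_sample → audit_dataset); with O(¬approve_sample) we get O(audit_dataset).
Premises 3, 8 do not contribute to this derivation.
Hence audit_dataset is obligatory.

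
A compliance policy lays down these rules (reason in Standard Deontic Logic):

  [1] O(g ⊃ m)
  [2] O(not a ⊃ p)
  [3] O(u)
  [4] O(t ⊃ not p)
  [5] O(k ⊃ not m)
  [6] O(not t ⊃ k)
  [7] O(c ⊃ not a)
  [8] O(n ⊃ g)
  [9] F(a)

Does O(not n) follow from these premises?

Yes

Premise 9, F(a), is equivalent to O(not a).
From O(not a) and premise 2, O(not a ⊃ p), we obtain O(p).
Premise 4, O(t ⊃ not p), contraposes to O(p ⊃ not t); with O(p) we get O(not t).
Applying K to premise 6 (O(not t ⊃ k)) and O(not t) yields O(k).
From O(k) and premise 5, O(k ⊃ not m), we obtain O(not m).
Premise 1 is O(g ⊃ m); contrapositively O(not m ⊃ not g). Since O(not m) holds, K gives O(not g).
Premise 8 is O(n ⊃ g); contrapositively O(not g ⊃ not n). Since O(not g) holds, K gives O(not n).
Premises 3, 7 do not contribute to this derivation.
So O(not n) follows.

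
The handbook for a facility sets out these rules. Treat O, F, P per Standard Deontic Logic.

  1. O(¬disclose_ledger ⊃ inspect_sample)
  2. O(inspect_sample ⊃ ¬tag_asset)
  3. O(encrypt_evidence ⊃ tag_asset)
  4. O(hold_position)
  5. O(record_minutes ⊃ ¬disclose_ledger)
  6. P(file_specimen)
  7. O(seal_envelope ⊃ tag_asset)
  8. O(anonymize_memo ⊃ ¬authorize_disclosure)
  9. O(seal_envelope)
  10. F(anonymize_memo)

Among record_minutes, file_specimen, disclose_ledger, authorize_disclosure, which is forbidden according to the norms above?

record_minutes

From premise 9 we have O(seal_envelope).
With premise 7, O(seal_envelope ⊃ tag_asset), the K-axiom yields O(tag_asset).
Premise 2 is O(inspect_sample ⊃ ¬tag_asset); contrapositively O(tag_asset ⊃ ¬inspect_sample). Since O(tag_asset) holds, K gives O(¬inspect_sample).
Premise 1, O(¬disclose_ledger ⊃ inspect_sample), contraposes to O(¬inspect_sample ⊃ disclose_ledger); with O(¬inspect_sample) we get O(disclose_ledger).
The contrapositive of premise 5 (O(record_minutes ⊃ ¬disclose_ledger)) is O(disclose_ledger ⊃ ¬record_minutes), and O(disclose_ledger) is already established, so O(¬record_minutes).
So O(¬record_minutes) holds, i.e. record_minutes is forbidden. None of the other listed options is forbidden under the premises.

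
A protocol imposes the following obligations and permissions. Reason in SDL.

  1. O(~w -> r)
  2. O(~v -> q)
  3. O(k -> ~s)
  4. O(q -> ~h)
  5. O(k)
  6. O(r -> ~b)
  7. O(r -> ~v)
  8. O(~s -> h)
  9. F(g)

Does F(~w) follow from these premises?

From premise 5 we have O(k).
Applying K to premise 3 (O(k -> ~s)) and O(k) yields O(~s).
With premise 8, O(~s -> h), the K-axiom yields O(h).
Premise 4, O(q -> ~h), contraposes to O(h -> ~q); with O(h) we get O(~q).
Premise 2, O(~v -> q), contraposes to O(~q -> v); with O(~q) we get O(v).
Premise 7 is O(r -> ~v); contrapositively O(v -> ~r). Since O(v) holds, K gives O(~r).
Premise 1, O(~w -> r), contraposes to O(~r -> w); with O(~r) we get O(w).
Premises 6, 9 do not contribute to this derivation.
So O(w) holds, i.e. F(~w). The claim follows.

Yes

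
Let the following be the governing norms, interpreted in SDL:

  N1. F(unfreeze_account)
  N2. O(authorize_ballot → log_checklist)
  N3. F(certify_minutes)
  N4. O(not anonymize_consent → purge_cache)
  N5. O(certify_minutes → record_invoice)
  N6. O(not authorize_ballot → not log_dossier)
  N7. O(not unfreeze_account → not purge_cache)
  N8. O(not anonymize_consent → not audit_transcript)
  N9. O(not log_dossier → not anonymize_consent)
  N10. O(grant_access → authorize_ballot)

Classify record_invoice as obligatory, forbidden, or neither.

Premise 5 is O(certify_minutes → record_invoice), but O(certify_minutes) is not derivable from the premises, so it does not yield O(record_invoice).
No premise or chain of K-axiom applications forces O(record_invoice), and none forces O(not record_invoice). So record_invoice is neither obligatory nor forbidden under these norms.

Neither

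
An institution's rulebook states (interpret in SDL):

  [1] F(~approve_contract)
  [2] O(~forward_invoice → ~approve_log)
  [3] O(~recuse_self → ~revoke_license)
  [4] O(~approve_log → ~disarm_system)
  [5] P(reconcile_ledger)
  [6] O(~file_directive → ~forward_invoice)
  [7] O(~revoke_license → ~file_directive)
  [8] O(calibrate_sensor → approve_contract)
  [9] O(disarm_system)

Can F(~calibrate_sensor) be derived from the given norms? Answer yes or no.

No

Premise 8 is O(calibrate_sensor → approve_contract); even if O(approve_contract) held, inferring O(calibrate_sensor) would be affirming the consequent — invalid.
No other premise forces O(calibrate_sensor). An ideal world satisfying every premise can still have ~calibrate_sensor true, so F(~calibrate_sensor) is not derivable.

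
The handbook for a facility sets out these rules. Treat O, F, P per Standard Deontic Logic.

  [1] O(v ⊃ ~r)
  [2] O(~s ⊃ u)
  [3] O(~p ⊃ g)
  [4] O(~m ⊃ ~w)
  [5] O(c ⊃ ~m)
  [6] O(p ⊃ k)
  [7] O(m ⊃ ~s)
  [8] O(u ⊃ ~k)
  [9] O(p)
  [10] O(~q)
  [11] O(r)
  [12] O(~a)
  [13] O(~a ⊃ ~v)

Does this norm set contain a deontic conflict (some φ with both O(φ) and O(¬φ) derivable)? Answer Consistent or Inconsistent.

Premise 1 is O(v ⊃ ~r), but O(v) is not derivable from the premises, so it does not yield O(~r).
So O(~r) is not derivable, and the apparent clash with O(r) does not arise.
A world satisfying every obligation exists (e.g. a=false, c=false, g=false, k=true, m=false, p=true, q=false, r=true, s=true, u=false, v=false, w=false); no atom is both obligatory and forbidden, so the set is consistent.

Consistent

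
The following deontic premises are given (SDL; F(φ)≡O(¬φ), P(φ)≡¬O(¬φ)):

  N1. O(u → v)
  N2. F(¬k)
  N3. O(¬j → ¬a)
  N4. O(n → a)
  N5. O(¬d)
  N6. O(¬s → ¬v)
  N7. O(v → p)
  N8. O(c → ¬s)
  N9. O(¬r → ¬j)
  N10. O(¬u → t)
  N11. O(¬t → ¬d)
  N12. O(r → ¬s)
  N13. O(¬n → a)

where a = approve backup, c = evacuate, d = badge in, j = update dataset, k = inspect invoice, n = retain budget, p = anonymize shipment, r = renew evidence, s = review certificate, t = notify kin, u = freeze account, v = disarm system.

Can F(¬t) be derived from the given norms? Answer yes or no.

Premises 13 and 4 are O(¬n → a) and O(n → a); every ideal world satisfies ¬n or n, so in either case a holds — hence O(a).
The contrapositive of premise 3 (O(¬j → ¬a)) is O(a → j), and O(a) is already established, so O(j).
Premise 9, O(¬r → ¬j), contraposes to O(j → r); with O(j) we get O(r).
Applying K to premise 12 (O(r → ¬s)) and O(r) yields O(¬s).
Applying K to premise 6 (O(¬s → ¬v)) and O(¬s) yields O(¬v).
The contrapositive of premise 1 (O(u → v)) is O(¬v → ¬u), and O(¬v) is already established, so O(¬u).
From O(¬u) and premise 10, O(¬u → t), we obtain O(t).
Premises 2, 5, 7, 8, 11 do not contribute to this derivation.
So O(t) holds, i.e. F(¬t). The claim follows.

Yes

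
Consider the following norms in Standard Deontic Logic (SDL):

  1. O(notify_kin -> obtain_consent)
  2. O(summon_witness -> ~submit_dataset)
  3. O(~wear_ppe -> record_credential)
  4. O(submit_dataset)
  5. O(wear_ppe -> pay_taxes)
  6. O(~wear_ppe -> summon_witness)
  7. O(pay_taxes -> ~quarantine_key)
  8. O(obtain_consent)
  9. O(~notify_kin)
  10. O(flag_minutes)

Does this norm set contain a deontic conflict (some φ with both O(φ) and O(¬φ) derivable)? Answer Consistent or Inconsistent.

Premise 1 is O(notify_kin -> obtain_consent); even if O(obtain_consent) held, inferring O(notify_kin) would be affirming the consequent — invalid.
So O(notify_kin) is not derivable, and the apparent clash with O(~notify_kin) does not arise.
A world satisfying every obligation exists (e.g. flag_minutes=true, notify_kin=false, obtain_consent=true, pay_taxes=true, quarantine_key=false, record_credential=false, submit_dataset=true, summon_witness=false, wear_ppe=true); no atom is both obligatory and forbidden, so the set is consistent.

Consistent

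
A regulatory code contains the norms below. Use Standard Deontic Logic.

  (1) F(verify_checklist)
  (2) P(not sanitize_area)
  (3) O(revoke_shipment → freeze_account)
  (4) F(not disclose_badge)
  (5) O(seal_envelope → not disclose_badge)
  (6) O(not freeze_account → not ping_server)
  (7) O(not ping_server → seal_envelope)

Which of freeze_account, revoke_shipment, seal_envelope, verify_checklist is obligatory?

freeze_account

Premise 4 is F(not disclose_badge), i.e. O(disclose_badge).
Premise 5 is O(seal_envelope → not disclose_badge); contrapositively O(disclose_badge → not seal_envelope). Since O(disclose_badge) holds, K gives O(not seal_envelope).
Premise 7, O(not ping_server → seal_envelope), contraposes to O(not seal_envelope → ping_server); with O(not seal_envelope) we get O(ping_server).
Premise 6, O(not freeze_account → not ping_server), contraposes to O(ping_server → freeze_account); with O(ping_server) we get O(freeze_account).
So O(freeze_account) holds — freeze_account is obligatory. None of the other listed options is made obligatory by any chain of premises.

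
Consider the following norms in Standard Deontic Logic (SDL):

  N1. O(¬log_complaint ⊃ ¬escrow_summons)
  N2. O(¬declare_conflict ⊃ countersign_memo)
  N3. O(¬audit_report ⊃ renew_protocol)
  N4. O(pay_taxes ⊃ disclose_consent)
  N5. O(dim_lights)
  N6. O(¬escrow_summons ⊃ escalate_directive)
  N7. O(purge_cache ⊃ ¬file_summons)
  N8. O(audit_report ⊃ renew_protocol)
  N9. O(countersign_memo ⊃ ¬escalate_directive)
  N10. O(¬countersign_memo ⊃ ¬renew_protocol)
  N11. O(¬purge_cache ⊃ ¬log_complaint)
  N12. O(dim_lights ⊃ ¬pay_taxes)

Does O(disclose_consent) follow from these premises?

No

Premise 4 is O(pay_taxes ⊃ disclose_consent), but O(pay_taxes) is not derivable from the premises, so it does not yield O(disclose_consent).
No other premise forces O(disclose_consent). An ideal world satisfying every premise can still have disclose_consent false, so O(disclose_consent) is not derivable.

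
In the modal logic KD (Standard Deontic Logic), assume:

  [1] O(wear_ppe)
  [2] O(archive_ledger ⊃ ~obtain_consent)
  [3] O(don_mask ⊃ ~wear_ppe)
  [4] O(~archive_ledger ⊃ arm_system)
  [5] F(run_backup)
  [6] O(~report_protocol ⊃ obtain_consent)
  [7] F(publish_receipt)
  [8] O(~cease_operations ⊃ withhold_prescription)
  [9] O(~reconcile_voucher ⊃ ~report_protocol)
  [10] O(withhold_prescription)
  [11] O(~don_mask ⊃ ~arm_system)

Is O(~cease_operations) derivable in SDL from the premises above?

Premise 8 is O(~cease_operations ⊃ withhold_prescription); even if O(withhold_prescription) held, inferring O(~cease_operations) would be affirming the consequent — invalid.
No other premise forces O(~cease_operations). An ideal world satisfying every premise can still have ~cease_operations false, so O(~cease_operations) is not derivable.

No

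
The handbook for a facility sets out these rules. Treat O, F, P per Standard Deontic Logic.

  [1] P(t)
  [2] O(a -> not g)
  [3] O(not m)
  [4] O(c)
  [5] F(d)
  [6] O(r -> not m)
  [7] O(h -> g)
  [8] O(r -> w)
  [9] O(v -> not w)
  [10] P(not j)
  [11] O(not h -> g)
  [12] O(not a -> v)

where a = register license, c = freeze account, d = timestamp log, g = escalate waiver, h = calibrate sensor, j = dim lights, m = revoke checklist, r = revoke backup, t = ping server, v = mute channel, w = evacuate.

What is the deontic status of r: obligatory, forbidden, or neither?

Premises 7 and 11 are O(h -> g) and O(not h -> g); every ideal world satisfies h or not h, so in either case g holds — hence O(g).
Premise 2 is O(a -> not g); contrapositively O(g -> not a). Since O(g) holds, K gives O(not a).
Premise 12 is O(not a -> v); since O(not a), deontic closure gives O(v).
From O(v) and premise 9, O(v -> not w), we obtain O(not w).
Premise 8, O(r -> w), contraposes to O(not w -> not r); with O(not w) we get O(not r).
Premises 1, 3, 4, 5, 6, 10 do not contribute to this derivation.
Thus O(not r), which is F(r): r is forbidden.

Forbidden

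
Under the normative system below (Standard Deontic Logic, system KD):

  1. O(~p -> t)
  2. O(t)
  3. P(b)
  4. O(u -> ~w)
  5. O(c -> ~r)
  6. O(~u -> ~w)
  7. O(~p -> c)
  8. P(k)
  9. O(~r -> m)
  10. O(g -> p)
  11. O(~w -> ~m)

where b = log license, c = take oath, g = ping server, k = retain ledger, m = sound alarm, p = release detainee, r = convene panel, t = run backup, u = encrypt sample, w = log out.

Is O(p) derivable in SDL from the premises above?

Yes

Premises 6 and 4 cover both cases: O(~u -> ~w) and O(u -> ~w). Since ~u ∨ u is a tautology, O(~w) follows.
With premise 11, O(~w -> ~m), the K-axiom yields O(~m).
Premise 9 is O(~r -> m); contrapositively O(~m -> r). Since O(~m) holds, K gives O(r).
Premise 5, O(c -> ~r), contraposes to O(r -> ~c); with O(r) we get O(~c).
Premise 7 is O(~p -> c); contrapositively O(~c -> p). Since O(~c) holds, K gives O(p).
Premises 1, 2, 3, 8, 10 do not contribute to this derivation.
So O(p) follows.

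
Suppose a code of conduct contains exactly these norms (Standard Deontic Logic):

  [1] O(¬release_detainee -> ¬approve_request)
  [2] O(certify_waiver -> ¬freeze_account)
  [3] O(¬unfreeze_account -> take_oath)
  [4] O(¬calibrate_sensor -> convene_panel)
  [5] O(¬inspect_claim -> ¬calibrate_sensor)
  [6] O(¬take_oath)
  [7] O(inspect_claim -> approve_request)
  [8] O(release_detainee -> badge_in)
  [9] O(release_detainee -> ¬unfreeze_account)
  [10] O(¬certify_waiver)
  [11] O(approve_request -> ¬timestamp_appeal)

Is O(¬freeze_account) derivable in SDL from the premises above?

No

Premise 2 is O(certify_waiver -> ¬freeze_account), but O(certify_waiver) is not derivable from the premises, so it does not yield O(¬freeze_account).
No other premise forces O(¬freeze_account). An ideal world satisfying every premise can still have ¬freeze_account false, so O(¬freeze_account) is not derivable.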